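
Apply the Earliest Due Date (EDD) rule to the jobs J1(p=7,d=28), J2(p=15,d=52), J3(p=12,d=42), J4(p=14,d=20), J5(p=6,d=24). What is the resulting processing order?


EDD: sort by earliest due date
  J4: d=20, p=14
  J5: d=24, p=6
  J1: d=28, p=7
  J3: d=42, p=12
  J2: d=52, p=15
Order: J4 → J5 → J1 → J3 → J2


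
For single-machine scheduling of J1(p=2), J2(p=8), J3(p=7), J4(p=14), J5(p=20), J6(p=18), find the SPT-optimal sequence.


SPT: sort by shortest processing time
  J1: p=2
  J3: p=7
  J2: p=8
  J4: p=14
  J6: p=18
  J5: p=20
Order: J1 → J3 → J2 → J4 → J6 → J5


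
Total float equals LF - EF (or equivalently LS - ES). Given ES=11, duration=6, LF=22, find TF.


EF = ES + duration = 11 + 6 = 17
LS = LF - duration = 22 - 6 = 16
Total Float = LF - EF = 22 - 17
(or LS - ES = 16 - 11)
= 5


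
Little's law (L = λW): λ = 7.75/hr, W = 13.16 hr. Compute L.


Little's law: L = λ × W
= 7.75 × 13.16
= 101.99


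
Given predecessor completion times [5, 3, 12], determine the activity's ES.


ES = max of all predecessor completion times
Predecessors: [5, 3, 12]
ES = max(5, 3, 12)
= 12


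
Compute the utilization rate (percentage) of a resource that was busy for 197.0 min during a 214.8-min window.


Utilization = busy / total × 100
= 197.0 / 214.8 × 100
= 91.7%


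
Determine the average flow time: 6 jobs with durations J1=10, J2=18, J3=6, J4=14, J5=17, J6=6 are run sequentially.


Completion times:
  J1: completes at 10
  J2: completes at 28
  J3: completes at 34
  J4: completes at 48
  J5: completes at 65
  J6: completes at 71
Sum = 256
Average = 256/6
= 42.67


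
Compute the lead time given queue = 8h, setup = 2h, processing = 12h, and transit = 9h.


Lead time = queue + setup + processing + transit
= 8 + 2 + 12 + 9
= 31 hours


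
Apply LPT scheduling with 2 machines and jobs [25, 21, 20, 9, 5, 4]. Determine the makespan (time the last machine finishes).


Jobs (LPT sorted): [25, 21, 20, 9, 5, 4]
Machines: 2
  J=25 → Machine 1 (load: 0+25=25)
  J=21 → Machine 2 (load: 0+21=21)
  J=20 → Machine 2 (load: 21+20=41)
  J=9 → Machine 1 (load: 25+9=34)
  J=5 → Machine 1 (load: 34+5=39)
  J=4 → Machine 1 (load: 39+4=43)
Machine loads: [43, 41]
Makespan = max = 43 time units


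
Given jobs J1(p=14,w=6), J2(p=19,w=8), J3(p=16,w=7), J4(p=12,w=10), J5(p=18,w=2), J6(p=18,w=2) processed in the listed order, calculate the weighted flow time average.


Completion times:
  J1: C=14, w×C=6×14=84
  J2: C=33, w×C=8×33=264
  J3: C=49, w×C=7×49=343
  J4: C=61, w×C=10×61=610
  J5: C=79, w×C=2×79=158
  J6: C=97, w×C=2×97=194
Sum w×C = 1653
Sum w = 35
Weighted avg = 1653/35
= 47.23


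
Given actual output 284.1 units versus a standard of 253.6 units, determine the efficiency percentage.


Efficiency = (actual / standard) × 100
= (284.1 / 253.6) × 100
= 112.0%


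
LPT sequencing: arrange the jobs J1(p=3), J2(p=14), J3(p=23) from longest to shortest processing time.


LPT: sort by longest processing time first
  J3: p=23
  J2: p=14
  J1: p=3
Order: J3 → J2 → J1


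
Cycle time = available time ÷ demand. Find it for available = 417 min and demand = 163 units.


Cycle time = available time / demand
= 417 / 163
= 2.56 min/unit


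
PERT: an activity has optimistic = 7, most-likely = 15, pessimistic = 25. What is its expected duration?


te = (o + 4m + p) / 6
= (7 + 4×15 + 25) / 6
= (7 + 60 + 25) / 6
= 92 / 6
= 15.33


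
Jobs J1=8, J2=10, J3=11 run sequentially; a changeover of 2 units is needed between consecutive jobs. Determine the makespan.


Makespan = Σ processing + (n-1) × setup
= (8 + 10 + 11) + (3-1)×2
= 29 + 4
= 33 time units


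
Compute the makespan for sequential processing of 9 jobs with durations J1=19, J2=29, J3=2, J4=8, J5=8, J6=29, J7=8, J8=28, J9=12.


Sequential makespan: sum all processing times
= 19 + 29 + 2 + 8 + 8 + 29 + 8 + 28 + 12
= 143 time units


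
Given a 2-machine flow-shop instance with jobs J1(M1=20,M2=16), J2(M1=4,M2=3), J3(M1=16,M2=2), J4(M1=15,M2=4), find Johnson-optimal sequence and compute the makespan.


Johnson's rule:
Group 1 (M1≤M2, sort by M1): []
Group 2 (M1>M2, sort desc M2): ['J1', 'J4', 'J2', 'J3']
Sequence: J1 → J4 → J2 → J3
Makespan calculation:
  J1: M1 done=20, M2 done=36
  J4: M1 done=35, M2 done=40
  J2: M1 done=39, M2 done=43
  J3: M1 done=55, M2 done=57
= Sequence: J1 → J4 → J2 → J3, Makespan: 57


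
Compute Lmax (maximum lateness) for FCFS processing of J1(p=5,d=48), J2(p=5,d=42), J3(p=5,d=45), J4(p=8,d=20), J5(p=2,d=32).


Lateness per job (L = C - d):
  J1: C=5, d=48, L=-43
  J2: C=10, d=42, L=-32
  J3: C=15, d=45, L=-30
  J4: C=23, d=20, L=3
  J5: C=25, d=32, L=-7
Lmax = max(-43, -32, -30, 3, -7)
= 3


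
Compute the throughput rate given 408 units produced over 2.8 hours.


Throughput = units / time
= 408 / 2.8
= 145.7 units/hour


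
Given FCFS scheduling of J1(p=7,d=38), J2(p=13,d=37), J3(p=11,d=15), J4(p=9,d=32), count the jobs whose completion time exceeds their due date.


Completion vs due date:
  J1: C=7, d=38 → on time
  J2: C=20, d=37 → on time
  J3: C=31, d=15 → TARDY
  J4: C=40, d=32 → TARDY
Tardy jobs: J3, J4
Count = 2


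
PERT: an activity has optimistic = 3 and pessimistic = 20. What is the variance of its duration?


σ² = ((p - o) / 6)² = (p - o)² / 36
= (20 - 3)² / 36
= 17² / 36
= 289 / 36
= 8.0278


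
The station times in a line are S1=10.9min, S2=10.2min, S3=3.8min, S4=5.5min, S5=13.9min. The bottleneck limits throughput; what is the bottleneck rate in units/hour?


Bottleneck = longest station time
Station times: [10.9, 10.2, 3.8, 5.5, 13.9]
Max = 13.9 min
Rate = 60 / 13.9
= 4.32 units/hour (bottleneck: 13.9min)


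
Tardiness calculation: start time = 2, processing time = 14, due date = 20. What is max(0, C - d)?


Completion = start + processing = 2 + 14 = 16
Tardiness = max(0, C - d) = max(0, 16 - 20)
= max(0, -4)
= 0


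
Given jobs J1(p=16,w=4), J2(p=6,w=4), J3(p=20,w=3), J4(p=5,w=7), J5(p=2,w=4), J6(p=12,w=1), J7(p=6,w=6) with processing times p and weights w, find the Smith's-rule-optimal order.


WSPT (Smith's rule): sort by p/w ascending
  J5: p/w = 2/4 = 0.500
  J4: p/w = 5/7 = 0.714
  J7: p/w = 6/6 = 1.000
  J2: p/w = 6/4 = 1.500
  J1: p/w = 16/4 = 4.000
  J3: p/w = 20/3 = 6.667
  J6: p/w = 12/1 = 12.000
Order: J5 → J4 → J7 → J2 → J1 → J3 → J6


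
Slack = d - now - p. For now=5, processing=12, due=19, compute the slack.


Slack = due - current_time - processing
= 19 - 5 - 12
= 2


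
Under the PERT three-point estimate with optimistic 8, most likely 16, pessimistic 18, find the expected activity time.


te = (o + 4m + p) / 6
= (8 + 4×16 + 18) / 6
= (8 + 64 + 18) / 6
= 90 / 6
= 15.00


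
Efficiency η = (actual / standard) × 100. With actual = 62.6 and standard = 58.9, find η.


Efficiency = (actual / standard) × 100
= (62.6 / 58.9) × 100
= 106.3%


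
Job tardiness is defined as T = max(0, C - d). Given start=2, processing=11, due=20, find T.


Completion = start + processing = 2 + 11 = 13
Tardiness = max(0, C - d) = max(0, 13 - 20)
= max(0, -7)
= 0


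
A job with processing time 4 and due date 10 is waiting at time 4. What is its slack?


Slack = due - current_time - processing
= 10 - 4 - 4
= 2


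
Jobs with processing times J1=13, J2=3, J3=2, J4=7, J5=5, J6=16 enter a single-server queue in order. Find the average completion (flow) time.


Completion times:
  J1: completes at 13
  J2: completes at 16
  J3: completes at 18
  J4: completes at 25
  J5: completes at 30
  J6: completes at 46
Sum = 148
Average = 148/6
= 24.67


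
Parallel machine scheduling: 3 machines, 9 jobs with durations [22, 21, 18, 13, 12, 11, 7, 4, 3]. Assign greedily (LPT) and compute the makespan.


Jobs (LPT sorted): [22, 21, 18, 13, 12, 11, 7, 4, 3]
Machines: 3
  J=22 → Machine 1 (load: 0+22=22)
  J=21 → Machine 2 (load: 0+21=21)
  J=18 → Machine 3 (load: 0+18=18)
  J=13 → Machine 3 (load: 18+13=31)
  J=12 → Machine 2 (load: 21+12=33)
  J=11 → Machine 1 (load: 22+11=33)
  J=7 → Machine 3 (load: 31+7=38)
  J=4 → Machine 1 (load: 33+4=37)
  J=3 → Machine 2 (load: 33+3=36)
Machine loads: [37, 36, 38]
Makespan = max = 38 time units


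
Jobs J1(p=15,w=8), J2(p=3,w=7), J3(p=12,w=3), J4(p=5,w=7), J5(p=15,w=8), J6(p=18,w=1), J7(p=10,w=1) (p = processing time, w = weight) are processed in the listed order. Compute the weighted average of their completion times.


Completion times:
  J1: C=15, w×C=8×15=120
  J2: C=18, w×C=7×18=126
  J3: C=30, w×C=3×30=90
  J4: C=35, w×C=7×35=245
  J5: C=50, w×C=8×50=400
  J6: C=68, w×C=1×68=68
  J7: C=78, w×C=1×78=78
Sum w×C = 1127
Sum w = 35
Weighted avg = 1127/35
= 32.20


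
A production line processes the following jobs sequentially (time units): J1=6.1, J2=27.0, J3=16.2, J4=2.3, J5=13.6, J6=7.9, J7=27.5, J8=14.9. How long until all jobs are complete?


Sequential makespan: sum all processing times
= 6.1 + 27.0 + 16.2 + 2.3 + 13.6 + 7.9 + 27.5 + 14.9
= 115.5 time units


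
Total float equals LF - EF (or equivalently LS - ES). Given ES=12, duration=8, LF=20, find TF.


EF = ES + duration = 12 + 8 = 20
LS = LF - duration = 20 - 8 = 12
Total Float = LF - EF = 20 - 20
(or LS - ES = 12 - 12)
= 0


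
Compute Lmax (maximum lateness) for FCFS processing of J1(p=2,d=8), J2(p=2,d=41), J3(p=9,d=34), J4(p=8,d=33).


Lateness per job (L = C - d):
  J1: C=2, d=8, L=-6
  J2: C=4, d=41, L=-37
  J3: C=13, d=34, L=-21
  J4: C=21, d=33, L=-12
Lmax = max(-6, -37, -21, -12)
= -6


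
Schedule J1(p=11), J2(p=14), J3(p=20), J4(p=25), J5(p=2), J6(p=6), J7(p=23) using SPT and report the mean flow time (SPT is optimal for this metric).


SPT order: J5 → J6 → J1 → J2 → J3 → J7 → J4
Completion times:
  J5: C=2
  J6: C=8
  J1: C=19
  J2: C=33
  J3: C=53
  J7: C=76
  J4: C=101
Sum = 292, n = 7
Mean flow = 292/7
= 41.71


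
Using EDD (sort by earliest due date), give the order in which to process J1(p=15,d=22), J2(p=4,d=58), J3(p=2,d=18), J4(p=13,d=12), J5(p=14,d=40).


EDD: sort by earliest due date
  J4: d=12, p=13
  J3: d=18, p=2
  J1: d=22, p=15
  J5: d=40, p=14
  J2: d=58, p=4
Order: J4 → J3 → J1 → J5 → J2


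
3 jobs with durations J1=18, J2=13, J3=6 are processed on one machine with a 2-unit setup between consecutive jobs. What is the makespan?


Makespan = Σ processing + (n-1) × setup
= (18 + 13 + 6) + (3-1)×2
= 37 + 4
= 41 time units


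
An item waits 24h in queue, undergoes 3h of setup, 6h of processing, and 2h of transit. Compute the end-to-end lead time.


Lead time = queue + setup + processing + transit
= 24 + 3 + 6 + 2
= 35 hours


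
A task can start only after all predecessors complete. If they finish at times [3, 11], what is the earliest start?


ES = max of all predecessor completion times
Predecessors: [3, 11]
ES = max(3, 11)
= 11


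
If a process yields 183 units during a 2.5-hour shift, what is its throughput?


Throughput = units / time
= 183 / 2.5
= 73.2 units/hour


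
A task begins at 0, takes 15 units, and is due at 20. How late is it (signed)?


Completion = 0 + 15 = 15
Lateness = C - d = 15 - 20
= -5


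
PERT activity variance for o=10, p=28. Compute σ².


σ² = ((p - o) / 6)² = (p - o)² / 36
= (28 - 10)² / 36
= 18² / 36
= 324 / 36
= 9.0000


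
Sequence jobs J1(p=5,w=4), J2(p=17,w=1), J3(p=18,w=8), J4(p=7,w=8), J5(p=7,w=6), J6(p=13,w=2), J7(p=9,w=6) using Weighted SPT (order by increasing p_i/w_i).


WSPT (Smith's rule): sort by p/w ascending
  J4: p/w = 7/8 = 0.875
  J5: p/w = 7/6 = 1.167
  J1: p/w = 5/4 = 1.250
  J7: p/w = 9/6 = 1.500
  J3: p/w = 18/8 = 2.250
  J6: p/w = 13/2 = 6.500
  J2: p/w = 17/1 = 17.000
Order: J4 → J5 → J1 → J7 → J3 → J6 → J2


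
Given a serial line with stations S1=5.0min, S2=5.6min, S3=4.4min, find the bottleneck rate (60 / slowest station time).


Bottleneck = longest station time
Station times: [5.0, 5.6, 4.4]
Max = 5.6 min
Rate = 60 / 5.6
= 10.71 units/hour (bottleneck: 5.6min)


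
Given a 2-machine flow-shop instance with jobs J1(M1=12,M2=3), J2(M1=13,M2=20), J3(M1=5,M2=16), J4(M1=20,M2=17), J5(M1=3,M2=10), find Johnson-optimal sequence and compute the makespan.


Johnson's rule:
Group 1 (M1≤M2, sort by M1): ['J5', 'J3', 'J2']
Group 2 (M1>M2, sort desc M2): ['J4', 'J1']
Sequence: J5 → J3 → J2 → J4 → J1
Makespan calculation:
  J5: M1 done=3, M2 done=13
  J3: M1 done=8, M2 done=29
  J2: M1 done=21, M2 done=49
  J4: M1 done=41, M2 done=66
  J1: M1 done=53, M2 done=69
= Sequence: J5 → J3 → J2 → J4 → J1, Makespan: 69


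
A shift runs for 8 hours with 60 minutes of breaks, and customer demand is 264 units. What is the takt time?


Available = 8×60 - 60 = 420 min
Takt time = 420 / 264
= 1.59 min/unit


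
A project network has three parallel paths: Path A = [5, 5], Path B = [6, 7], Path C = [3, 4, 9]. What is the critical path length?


Path A: 5 + 5 = 10
Path B: 6 + 7 = 13
Path C: 3 + 4 + 9 = 16
Critical path = longest = max(10, 13, 16)
= 16 (Path C)


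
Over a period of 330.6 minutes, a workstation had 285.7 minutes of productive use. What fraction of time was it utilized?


Utilization = busy / total × 100
= 285.7 / 330.6 × 100
= 86.4%


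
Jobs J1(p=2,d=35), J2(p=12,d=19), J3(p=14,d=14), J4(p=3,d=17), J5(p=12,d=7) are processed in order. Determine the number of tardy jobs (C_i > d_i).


Completion vs due date:
  J1: C=2, d=35 → on time
  J2: C=14, d=19 → on time
  J3: C=28, d=14 → TARDY
  J4: C=31, d=17 → TARDY
  J5: C=43, d=7 → TARDY
Tardy jobs: J3, J4, J5
Count = 3


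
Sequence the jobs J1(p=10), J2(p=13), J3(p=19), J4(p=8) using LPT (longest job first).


LPT: sort by longest processing time first
  J3: p=19
  J2: p=13
  J1: p=10
  J4: p=8
Order: J3 → J2 → J1 → J4


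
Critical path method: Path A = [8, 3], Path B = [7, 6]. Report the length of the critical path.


Path A: 8 + 3 = 11
Path B: 7 + 6 = 13
Critical path = longest = max(11, 13)
= 13 (Path B)


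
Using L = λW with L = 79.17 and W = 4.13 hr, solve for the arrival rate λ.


Little's law: L = λW → λ = L / W
= 79.17 / 4.13
= 19.17 per hour


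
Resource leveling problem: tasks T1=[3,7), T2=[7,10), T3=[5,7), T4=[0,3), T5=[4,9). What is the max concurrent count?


Check each time point for overlaps:
  t=5: 3 tasks active (T1, T3, T5)
Max concurrent = 3


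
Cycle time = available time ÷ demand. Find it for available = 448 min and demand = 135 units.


Cycle time = available time / demand
= 448 / 135
= 3.32 min/unit


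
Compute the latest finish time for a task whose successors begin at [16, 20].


LF = min of all successor start times
Successors start at: [16, 20]
LF = min(16, 20)
= 16


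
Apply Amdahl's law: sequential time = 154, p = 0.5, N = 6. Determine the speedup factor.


Amdahl's law: T_p = T × ((1-p) + p/N)
= 154 × ((1-0.5) + 0.5/6)
= 154 × (0.50 + 0.0833)
= 154 × 0.5833
= 89.83
Speedup = 154/89.83
= 1.71×


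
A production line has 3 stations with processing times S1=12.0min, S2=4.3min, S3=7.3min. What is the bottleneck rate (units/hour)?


Bottleneck = longest station time
Station times: [12.0, 4.3, 7.3]
Max = 12.0 min
Rate = 60 / 12.0
= 5.00 units/hour (bottleneck: 12.0min)


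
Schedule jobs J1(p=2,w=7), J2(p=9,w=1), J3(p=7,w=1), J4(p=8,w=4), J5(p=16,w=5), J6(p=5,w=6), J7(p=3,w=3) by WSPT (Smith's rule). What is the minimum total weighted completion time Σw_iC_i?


WSPT order (by p/w): J1 → J6 → J7 → J4 → J5 → J3 → J2
  J1: C=2, w·C=7×2=14
  J6: C=7, w·C=6×7=42
  J7: C=10, w·C=3×10=30
  J4: C=18, w·C=4×18=72
  J5: C=34, w·C=5×34=170
  J3: C=41, w·C=1×41=41
  J2: C=50, w·C=1×50=50
Σ w·C = 419
= 419


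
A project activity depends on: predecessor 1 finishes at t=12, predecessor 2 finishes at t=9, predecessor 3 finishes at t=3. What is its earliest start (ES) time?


ES = max of all predecessor completion times
Predecessors: [12, 9, 3]
ES = max(12, 9, 3)
= 12


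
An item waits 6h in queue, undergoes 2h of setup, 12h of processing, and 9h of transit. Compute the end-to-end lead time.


Lead time = queue + setup + processing + transit
= 6 + 2 + 12 + 9
= 29 hours


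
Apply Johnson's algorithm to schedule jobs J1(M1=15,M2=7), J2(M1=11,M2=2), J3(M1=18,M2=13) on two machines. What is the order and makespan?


Johnson's rule:
Group 1 (M1≤M2, sort by M1): []
Group 2 (M1>M2, sort desc M2): ['J3', 'J1', 'J2']
Sequence: J3 → J1 → J2
Makespan calculation:
  J3: M1 done=18, M2 done=31
  J1: M1 done=33, M2 done=40
  J2: M1 done=44, M2 done=46
= Sequence: J3 → J1 → J2, Makespan: 46


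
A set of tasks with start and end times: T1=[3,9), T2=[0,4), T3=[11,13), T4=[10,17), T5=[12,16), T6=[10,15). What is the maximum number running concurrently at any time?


Check each time point for overlaps:
  t=12: 4 tasks active (T3, T4, T5, T6)
Max concurrent = 4


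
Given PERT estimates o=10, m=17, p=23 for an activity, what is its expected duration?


te = (o + 4m + p) / 6
= (10 + 4×17 + 23) / 6
= (10 + 68 + 23) / 6
= 101 / 6
= 16.83


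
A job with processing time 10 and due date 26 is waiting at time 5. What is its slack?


Slack = due - current_time - processing
= 26 - 5 - 10
= 11


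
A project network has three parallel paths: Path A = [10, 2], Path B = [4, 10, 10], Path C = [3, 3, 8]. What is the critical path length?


Path A: 10 + 2 = 12
Path B: 4 + 10 + 10 = 24
Path C: 3 + 3 + 8 = 14
Critical path = longest = max(12, 24, 14)
= 24 (Path B)


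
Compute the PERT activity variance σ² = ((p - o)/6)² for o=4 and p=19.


σ² = ((p - o) / 6)² = (p - o)² / 36
= (19 - 4)² / 36
= 15² / 36
= 225 / 36
= 6.2500


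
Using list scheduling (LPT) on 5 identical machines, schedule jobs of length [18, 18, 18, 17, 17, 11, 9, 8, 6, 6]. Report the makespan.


Jobs (LPT sorted): [18, 18, 18, 17, 17, 11, 9, 8, 6, 6]
Machines: 5
  J=18 → Machine 1 (load: 0+18=18)
  J=18 → Machine 2 (load: 0+18=18)
  J=18 → Machine 3 (load: 0+18=18)
  J=17 → Machine 4 (load: 0+17=17)
  J=17 → Machine 5 (load: 0+17=17)
  J=11 → Machine 4 (load: 17+11=28)
  J=9 → Machine 5 (load: 17+9=26)
  J=8 → Machine 1 (load: 18+8=26)
  J=6 → Machine 2 (load: 18+6=24)
  J=6 → Machine 3 (load: 18+6=24)
Machine loads: [26, 24, 24, 28, 26]
Makespan = max = 28 time units


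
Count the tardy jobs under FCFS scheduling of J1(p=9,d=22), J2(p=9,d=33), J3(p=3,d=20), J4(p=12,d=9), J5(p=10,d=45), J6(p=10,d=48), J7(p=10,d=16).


Completion vs due date:
  J1: C=9, d=22 → on time
  J2: C=18, d=33 → on time
  J3: C=21, d=20 → TARDY
  J4: C=33, d=9 → TARDY
  J5: C=43, d=45 → on time
  J6: C=53, d=48 → TARDY
  J7: C=63, d=16 → TARDY
Tardy jobs: J3, J4, J6, J7
Count = 4


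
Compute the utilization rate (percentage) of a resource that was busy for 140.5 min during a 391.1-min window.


Utilization = busy / total × 100
= 140.5 / 391.1 × 100
= 35.9%


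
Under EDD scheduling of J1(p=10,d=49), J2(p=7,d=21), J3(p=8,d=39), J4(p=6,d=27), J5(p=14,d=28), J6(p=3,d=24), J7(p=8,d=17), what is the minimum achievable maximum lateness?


EDD order: J7 → J2 → J6 → J4 → J5 → J3 → J1
Completion and lateness:
  J7: C=8, d=17, L=8-17=-9
  J2: C=15, d=21, L=15-21=-6
  J6: C=18, d=24, L=18-24=-6
  J4: C=24, d=27, L=24-27=-3
  J5: C=38, d=28, L=38-28=10
  J3: C=46, d=39, L=46-39=7
  J1: C=56, d=49, L=56-49=7
Lmax = max(-9, -6, -6, -3, 10, 7, 7)
= 10


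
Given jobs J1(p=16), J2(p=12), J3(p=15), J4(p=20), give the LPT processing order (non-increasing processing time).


LPT: sort by longest processing time first
  J4: p=20
  J1: p=16
  J3: p=15
  J2: p=12
Order: J4 → J1 → J3 → J2


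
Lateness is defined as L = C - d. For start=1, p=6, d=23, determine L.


Completion = 1 + 6 = 7
Lateness = C - d = 7 - 23
= -16


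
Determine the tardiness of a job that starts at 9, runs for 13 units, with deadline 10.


Completion = start + processing = 9 + 13 = 22
Tardiness = max(0, C - d) = max(0, 22 - 10)
= max(0, 12)
= 12


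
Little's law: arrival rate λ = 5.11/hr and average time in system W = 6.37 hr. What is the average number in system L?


Little's law: L = λ × W
= 5.11 × 6.37
= 32.55


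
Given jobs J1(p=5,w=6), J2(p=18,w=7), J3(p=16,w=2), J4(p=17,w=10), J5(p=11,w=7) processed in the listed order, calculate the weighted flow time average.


Completion times:
  J1: C=5, w×C=6×5=30
  J2: C=23, w×C=7×23=161
  J3: C=39, w×C=2×39=78
  J4: C=56, w×C=10×56=560
  J5: C=67, w×C=7×67=469
Sum w×C = 1298
Sum w = 32
Weighted avg = 1298/32
= 40.56


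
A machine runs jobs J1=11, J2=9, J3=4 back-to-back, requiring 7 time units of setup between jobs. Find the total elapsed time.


Makespan = Σ processing + (n-1) × setup
= (11 + 9 + 4) + (3-1)×7
= 24 + 14
= 38 time units


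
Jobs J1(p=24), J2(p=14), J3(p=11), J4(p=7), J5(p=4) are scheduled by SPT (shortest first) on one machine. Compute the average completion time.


SPT order: J5 → J4 → J3 → J2 → J1
Completion times:
  J5: C=4
  J4: C=11
  J3: C=22
  J2: C=36
  J1: C=60
Sum = 133, n = 5
Mean flow = 133/5
= 26.60


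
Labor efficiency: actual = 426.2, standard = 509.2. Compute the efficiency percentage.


Efficiency = (actual / standard) × 100
= (426.2 / 509.2) × 100
= 83.7%


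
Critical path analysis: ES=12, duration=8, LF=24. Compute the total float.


EF = ES + duration = 12 + 8 = 20
LS = LF - duration = 24 - 8 = 16
Total Float = LF - EF = 24 - 20
(or LS - ES = 16 - 12)
= 4


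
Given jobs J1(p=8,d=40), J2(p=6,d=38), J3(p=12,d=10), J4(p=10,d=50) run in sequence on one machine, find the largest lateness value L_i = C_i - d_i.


Lateness per job (L = C - d):
  J1: C=8, d=40, L=-32
  J2: C=14, d=38, L=-24
  J3: C=26, d=10, L=16
  J4: C=36, d=50, L=-14
Lmax = max(-32, -24, 16, -14)
= 16


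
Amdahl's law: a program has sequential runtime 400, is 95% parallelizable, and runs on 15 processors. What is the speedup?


Amdahl's law: T_p = T × ((1-p) + p/N)
= 400 × ((1-0.95) + 0.95/15)
= 400 × (0.05 + 0.0633)
= 400 × 0.1133
= 45.33
Speedup = 400/45.33
= 8.82×


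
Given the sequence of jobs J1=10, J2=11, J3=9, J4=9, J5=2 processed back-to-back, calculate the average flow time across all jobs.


Completion times:
  J1: completes at 10
  J2: completes at 21
  J3: completes at 30
  J4: completes at 39
  J5: completes at 41
Sum = 141
Average = 141/5
= 28.20


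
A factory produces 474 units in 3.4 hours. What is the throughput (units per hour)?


Throughput = units / time
= 474 / 3.4
= 139.4 units/hour


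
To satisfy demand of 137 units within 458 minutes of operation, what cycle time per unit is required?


Cycle time = available time / demand
= 458 / 137
= 3.34 min/unit


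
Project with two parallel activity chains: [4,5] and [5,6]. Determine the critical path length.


Path A: 4 + 5 = 9
Path B: 5 + 6 = 11
Critical path = longest = max(9, 11)
= 11 (Path B)


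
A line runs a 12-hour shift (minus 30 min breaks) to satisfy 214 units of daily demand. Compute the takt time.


Available = 12×60 - 30 = 690 min
Takt time = 690 / 214
= 3.22 min/unit


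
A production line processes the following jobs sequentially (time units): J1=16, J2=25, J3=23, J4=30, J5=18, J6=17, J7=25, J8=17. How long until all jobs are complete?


Sequential makespan: sum all processing times
= 16 + 25 + 23 + 30 + 18 + 17 + 25 + 17
= 171 time units


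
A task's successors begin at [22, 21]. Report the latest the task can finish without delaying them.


LF = min of all successor start times
Successors start at: [22, 21]
LF = min(22, 21)
= 21


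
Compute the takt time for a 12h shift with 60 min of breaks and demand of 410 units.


Available = 12×60 - 60 = 660 min
Takt time = 660 / 410
= 1.61 min/unit


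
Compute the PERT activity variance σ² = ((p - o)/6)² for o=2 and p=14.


σ² = ((p - o) / 6)² = (p - o)² / 36
= (14 - 2)² / 36
= 12² / 36
= 144 / 36
= 4.0000


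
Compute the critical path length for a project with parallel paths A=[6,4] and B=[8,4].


Path A: 6 + 4 = 10
Path B: 8 + 4 = 12
Critical path = longest = max(10, 12)
= 12 (Path B)


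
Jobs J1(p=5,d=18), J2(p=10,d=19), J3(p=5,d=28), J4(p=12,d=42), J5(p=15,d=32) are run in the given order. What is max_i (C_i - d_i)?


Lateness per job (L = C - d):
  J1: C=5, d=18, L=-13
  J2: C=15, d=19, L=-4
  J3: C=20, d=28, L=-8
  J4: C=32, d=42, L=-10
  J5: C=47, d=32, L=15
Lmax = max(-13, -4, -8, -10, 15)
= 15


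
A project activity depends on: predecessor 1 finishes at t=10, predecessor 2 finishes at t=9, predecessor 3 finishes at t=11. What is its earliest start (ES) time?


ES = max of all predecessor completion times
Predecessors: [10, 9, 11]
ES = max(10, 9, 11)
= 11


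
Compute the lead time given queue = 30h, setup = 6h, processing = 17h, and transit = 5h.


Lead time = queue + setup + processing + transit
= 30 + 6 + 17 + 5
= 58 hours


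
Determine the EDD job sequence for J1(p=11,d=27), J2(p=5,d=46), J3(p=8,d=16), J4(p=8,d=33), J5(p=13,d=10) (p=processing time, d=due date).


EDD: sort by earliest due date
  J5: d=10, p=13
  J3: d=16, p=8
  J1: d=27, p=11
  J4: d=33, p=8
  J2: d=46, p=5
Order: J5 → J3 → J1 → J4 → J2


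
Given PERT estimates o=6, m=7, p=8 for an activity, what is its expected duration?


te = (o + 4m + p) / 6
= (6 + 4×7 + 8) / 6
= (6 + 28 + 8) / 6
= 42 / 6
= 7.00


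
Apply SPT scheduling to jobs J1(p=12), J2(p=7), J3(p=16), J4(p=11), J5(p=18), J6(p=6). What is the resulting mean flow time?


SPT order: J6 → J2 → J4 → J1 → J3 → J5
Completion times:
  J6: C=6
  J2: C=13
  J4: C=24
  J1: C=36
  J3: C=52
  J5: C=70
Sum = 201, n = 6
Mean flow = 201/6
= 33.50


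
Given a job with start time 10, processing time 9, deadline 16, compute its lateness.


Completion = 10 + 9 = 19
Lateness = C - d = 19 - 16
= 3


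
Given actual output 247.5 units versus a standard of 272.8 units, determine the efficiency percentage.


Efficiency = (actual / standard) × 100
= (247.5 / 272.8) × 100
= 90.7%


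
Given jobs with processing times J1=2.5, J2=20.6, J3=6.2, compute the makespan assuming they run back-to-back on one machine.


Sequential makespan: sum all processing times
= 2.5 + 20.6 + 6.2
= 29.3 time units


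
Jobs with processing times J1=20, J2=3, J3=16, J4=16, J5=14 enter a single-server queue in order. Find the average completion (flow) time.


Completion times:
  J1: completes at 20
  J2: completes at 23
  J3: completes at 39
  J4: completes at 55
  J5: completes at 69
Sum = 206
Average = 206/5
= 41.20


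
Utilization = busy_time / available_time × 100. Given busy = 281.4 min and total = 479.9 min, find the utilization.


Utilization = busy / total × 100
= 281.4 / 479.9 × 100
= 58.6%


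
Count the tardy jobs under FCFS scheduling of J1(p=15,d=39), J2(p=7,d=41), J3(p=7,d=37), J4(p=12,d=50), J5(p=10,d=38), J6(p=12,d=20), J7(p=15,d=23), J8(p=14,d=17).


Completion vs due date:
  J1: C=15, d=39 → on time
  J2: C=22, d=41 → on time
  J3: C=29, d=37 → on time
  J4: C=41, d=50 → on time
  J5: C=51, d=38 → TARDY
  J6: C=63, d=20 → TARDY
  J7: C=78, d=23 → TARDY
  J8: C=92, d=17 → TARDY
Tardy jobs: J5, J6, J7, J8
Count = 4


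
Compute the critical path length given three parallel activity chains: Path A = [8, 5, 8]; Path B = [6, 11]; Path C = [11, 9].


Path A: 8 + 5 + 8 = 21
Path B: 6 + 11 = 17
Path C: 11 + 9 = 20
Critical path = longest = max(21, 17, 20)
= 21 (Path A)


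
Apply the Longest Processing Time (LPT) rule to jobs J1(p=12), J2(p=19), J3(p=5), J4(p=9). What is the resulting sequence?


LPT: sort by longest processing time first
  J2: p=19
  J1: p=12
  J4: p=9
  J3: p=5
Order: J2 → J1 → J4 → J3


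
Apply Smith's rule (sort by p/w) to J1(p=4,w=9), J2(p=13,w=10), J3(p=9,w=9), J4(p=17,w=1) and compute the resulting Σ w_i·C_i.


WSPT order (by p/w): J1 → J3 → J2 → J4
  J1: C=4, w·C=9×4=36
  J3: C=13, w·C=9×13=117
  J2: C=26, w·C=10×26=260
  J4: C=43, w·C=1×43=43
Σ w·C = 456
= 456


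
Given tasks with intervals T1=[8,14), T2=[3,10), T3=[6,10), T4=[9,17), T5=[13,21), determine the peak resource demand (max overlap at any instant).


Check each time point for overlaps:
  t=9: 4 tasks active (T1, T2, T3, T4)
Max concurrent = 4


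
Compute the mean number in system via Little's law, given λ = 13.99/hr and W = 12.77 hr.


Little's law: L = λ × W
= 13.99 × 12.77
= 178.65


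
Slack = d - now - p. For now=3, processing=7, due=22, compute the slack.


Slack = due - current_time - processing
= 22 - 3 - 7
= 12


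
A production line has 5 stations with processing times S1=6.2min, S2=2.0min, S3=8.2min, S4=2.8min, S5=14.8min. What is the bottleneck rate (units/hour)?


Bottleneck = longest station time
Station times: [6.2, 2.0, 8.2, 2.8, 14.8]
Max = 14.8 min
Rate = 60 / 14.8
= 4.05 units/hour (bottleneck: 14.8min)


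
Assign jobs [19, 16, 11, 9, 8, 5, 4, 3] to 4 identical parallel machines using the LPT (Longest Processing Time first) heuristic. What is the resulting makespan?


Jobs (LPT sorted): [19, 16, 11, 9, 8, 5, 4, 3]
Machines: 4
  J=19 → Machine 1 (load: 0+19=19)
  J=16 → Machine 2 (load: 0+16=16)
  J=11 → Machine 3 (load: 0+11=11)
  J=9 → Machine 4 (load: 0+9=9)
  J=8 → Machine 4 (load: 9+8=17)
  J=5 → Machine 3 (load: 11+5=16)
  J=4 → Machine 2 (load: 16+4=20)
  J=3 → Machine 3 (load: 16+3=19)
Machine loads: [19, 20, 19, 17]
Makespan = max = 20 time units


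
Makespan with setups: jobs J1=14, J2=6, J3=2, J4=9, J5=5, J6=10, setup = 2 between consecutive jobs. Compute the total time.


Makespan = Σ processing + (n-1) × setup
= (14 + 6 + 2 + 9 + 5 + 10) + (6-1)×2
= 46 + 10
= 56 time units


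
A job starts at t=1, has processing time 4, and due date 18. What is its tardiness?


Completion = start + processing = 1 + 4 = 5
Tardiness = max(0, C - d) = max(0, 5 - 18)
= max(0, -13)
= 0


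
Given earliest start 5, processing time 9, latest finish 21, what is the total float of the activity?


EF = ES + duration = 5 + 9 = 14
LS = LF - duration = 21 - 9 = 12
Total Float = LF - EF = 21 - 14
(or LS - ES = 12 - 5)
= 7


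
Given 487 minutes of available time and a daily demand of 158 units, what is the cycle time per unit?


Cycle time = available time / demand
= 487 / 158
= 3.08 min/unit


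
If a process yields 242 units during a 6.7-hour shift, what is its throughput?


Throughput = units / time
= 242 / 6.7
= 36.1 units/hour


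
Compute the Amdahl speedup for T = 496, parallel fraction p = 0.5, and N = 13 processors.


Amdahl's law: T_p = T × ((1-p) + p/N)
= 496 × ((1-0.5) + 0.5/13)
= 496 × (0.50 + 0.0385)
= 496 × 0.5385
= 267.08
Speedup = 496/267.08
= 1.86×


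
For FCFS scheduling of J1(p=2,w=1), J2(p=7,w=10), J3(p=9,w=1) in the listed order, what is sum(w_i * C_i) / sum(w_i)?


Completion times:
  J1: C=2, w×C=1×2=2
  J2: C=9, w×C=10×9=90
  J3: C=18, w×C=1×18=18
Sum w×C = 110
Sum w = 12
Weighted avg = 110/12
= 9.17


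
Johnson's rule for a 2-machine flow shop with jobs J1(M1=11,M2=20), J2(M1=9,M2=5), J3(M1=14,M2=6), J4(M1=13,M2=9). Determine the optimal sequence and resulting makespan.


Johnson's rule:
Group 1 (M1≤M2, sort by M1): ['J1']
Group 2 (M1>M2, sort desc M2): ['J4', 'J3', 'J2']
Sequence: J1 → J4 → J3 → J2
Makespan calculation:
  J1: M1 done=11, M2 done=31
  J4: M1 done=24, M2 done=40
  J3: M1 done=38, M2 done=46
  J2: M1 done=47, M2 done=52
= Sequence: J1 → J4 → J3 → J2, Makespan: 52


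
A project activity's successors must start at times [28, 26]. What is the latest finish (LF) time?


LF = min of all successor start times
Successors start at: [28, 26]
LF = min(28, 26)
= 26


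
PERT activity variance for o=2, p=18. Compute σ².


σ² = ((p - o) / 6)² = (p - o)² / 36
= (18 - 2)² / 36
= 16² / 36
= 256 / 36
= 7.1111


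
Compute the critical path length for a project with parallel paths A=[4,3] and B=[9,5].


Path A: 4 + 3 = 7
Path B: 9 + 5 = 14
Critical path = longest = max(7, 14)
= 14 (Path B)


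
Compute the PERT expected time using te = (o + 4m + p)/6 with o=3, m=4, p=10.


te = (o + 4m + p) / 6
= (3 + 4×4 + 10) / 6
= (3 + 16 + 10) / 6
= 29 / 6
= 4.83


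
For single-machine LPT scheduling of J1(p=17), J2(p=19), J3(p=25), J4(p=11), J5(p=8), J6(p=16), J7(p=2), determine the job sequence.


LPT: sort by longest processing time first
  J3: p=25
  J2: p=19
  J1: p=17
  J6: p=16
  J4: p=11
  J5: p=8
  J7: p=2
Order: J3 → J2 → J1 → J6 → J4 → J5 → J7


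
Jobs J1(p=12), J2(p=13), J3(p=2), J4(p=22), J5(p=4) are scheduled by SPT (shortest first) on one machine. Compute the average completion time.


SPT order: J3 → J5 → J1 → J2 → J4
Completion times:
  J3: C=2
  J5: C=6
  J1: C=18
  J2: C=31
  J4: C=53
Sum = 110, n = 5
Mean flow = 110/5
= 22.00


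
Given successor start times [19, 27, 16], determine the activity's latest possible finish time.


LF = min of all successor start times
Successors start at: [19, 27, 16]
LF = min(19, 27, 16)
= 16


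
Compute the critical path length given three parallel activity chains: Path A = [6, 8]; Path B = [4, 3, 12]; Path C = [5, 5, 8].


Path A: 6 + 8 = 14
Path B: 4 + 3 + 12 = 19
Path C: 5 + 5 + 8 = 18
Critical path = longest = max(14, 19, 18)
= 19 (Path B)


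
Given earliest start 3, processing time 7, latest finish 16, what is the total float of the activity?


EF = ES + duration = 3 + 7 = 10
LS = LF - duration = 16 - 7 = 9
Total Float = LF - EF = 16 - 10
(or LS - ES = 9 - 3)
= 6


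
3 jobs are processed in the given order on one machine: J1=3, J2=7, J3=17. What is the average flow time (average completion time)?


Completion times:
  J1: completes at 3
  J2: completes at 10
  J3: completes at 27
Sum = 40
Average = 40/3
= 13.33


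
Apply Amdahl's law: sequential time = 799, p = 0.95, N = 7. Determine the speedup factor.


Amdahl's law: T_p = T × ((1-p) + p/N)
= 799 × ((1-0.95) + 0.95/7)
= 799 × (0.05 + 0.1357)
= 799 × 0.1857
= 148.39
Speedup = 799/148.39
= 5.38×


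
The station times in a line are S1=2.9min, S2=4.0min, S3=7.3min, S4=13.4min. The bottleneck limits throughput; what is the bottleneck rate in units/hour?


Bottleneck = longest station time
Station times: [2.9, 4.0, 7.3, 13.4]
Max = 13.4 min
Rate = 60 / 13.4
= 4.48 units/hour (bottleneck: 13.4min)


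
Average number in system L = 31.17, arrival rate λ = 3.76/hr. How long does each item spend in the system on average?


Little's law: L = λW → W = L / λ
= 31.17 / 3.76
= 8.29 hours


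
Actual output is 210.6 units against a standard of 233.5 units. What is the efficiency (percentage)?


Efficiency = (actual / standard) × 100
= (210.6 / 233.5) × 100
= 90.2%


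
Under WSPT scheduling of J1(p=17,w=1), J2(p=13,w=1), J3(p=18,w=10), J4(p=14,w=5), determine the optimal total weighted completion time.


WSPT order (by p/w): J3 → J4 → J2 → J1
  J3: C=18, w·C=10×18=180
  J4: C=32, w·C=5×32=160
  J2: C=45, w·C=1×45=45
  J1: C=62, w·C=1×62=62
Σ w·C = 447
= 447


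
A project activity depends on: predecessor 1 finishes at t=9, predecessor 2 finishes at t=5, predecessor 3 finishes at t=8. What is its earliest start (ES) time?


ES = max of all predecessor completion times
Predecessors: [9, 5, 8]
ES = max(9, 5, 8)
= 9


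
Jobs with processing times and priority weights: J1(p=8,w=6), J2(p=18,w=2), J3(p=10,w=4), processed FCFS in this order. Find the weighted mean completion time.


Completion times:
  J1: C=8, w×C=6×8=48
  J2: C=26, w×C=2×26=52
  J3: C=36, w×C=4×36=144
Sum w×C = 244
Sum w = 12
Weighted avg = 244/12
= 20.33


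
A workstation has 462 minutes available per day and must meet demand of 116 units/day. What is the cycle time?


Cycle time = available time / demand
= 462 / 116
= 3.98 min/unit


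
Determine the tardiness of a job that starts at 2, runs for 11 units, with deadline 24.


Completion = start + processing = 2 + 11 = 13
Tardiness = max(0, C - d) = max(0, 13 - 24)
= max(0, -11)
= 0


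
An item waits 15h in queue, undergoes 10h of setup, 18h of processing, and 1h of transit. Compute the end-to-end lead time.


Lead time = queue + setup + processing + transit
= 15 + 10 + 18 + 1
= 44 hours


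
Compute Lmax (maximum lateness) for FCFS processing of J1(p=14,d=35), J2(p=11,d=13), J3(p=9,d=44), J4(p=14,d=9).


Lateness per job (L = C - d):
  J1: C=14, d=35, L=-21
  J2: C=25, d=13, L=12
  J3: C=34, d=44, L=-10
  J4: C=48, d=9, L=39
Lmax = max(-21, 12, -10, 39)
= 39


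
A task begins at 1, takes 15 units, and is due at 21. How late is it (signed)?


Completion = 1 + 15 = 16
Lateness = C - d = 16 - 21
= -5


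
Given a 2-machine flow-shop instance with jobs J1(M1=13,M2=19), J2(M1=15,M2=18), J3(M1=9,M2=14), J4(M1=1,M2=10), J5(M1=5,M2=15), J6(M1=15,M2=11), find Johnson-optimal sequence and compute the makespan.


Johnson's rule:
Group 1 (M1≤M2, sort by M1): ['J4', 'J5', 'J3', 'J1', 'J2']
Group 2 (M1>M2, sort desc M2): ['J6']
Sequence: J4 → J5 → J3 → J1 → J2 → J6
Makespan calculation:
  J4: M1 done=1, M2 done=11
  J5: M1 done=6, M2 done=26
  J3: M1 done=15, M2 done=40
  J1: M1 done=28, M2 done=59
  J2: M1 done=43, M2 done=77
  J6: M1 done=58, M2 done=88
= Sequence: J4 → J5 → J3 → J1 → J2 → J6, Makespan: 88


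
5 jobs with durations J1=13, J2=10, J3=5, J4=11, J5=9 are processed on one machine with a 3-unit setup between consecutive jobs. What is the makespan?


Makespan = Σ processing + (n-1) × setup
= (13 + 10 + 5 + 11 + 9) + (5-1)×3
= 48 + 12
= 60 time units


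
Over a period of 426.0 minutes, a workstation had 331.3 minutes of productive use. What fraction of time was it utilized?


Utilization = busy / total × 100
= 331.3 / 426.0 × 100
= 77.8%


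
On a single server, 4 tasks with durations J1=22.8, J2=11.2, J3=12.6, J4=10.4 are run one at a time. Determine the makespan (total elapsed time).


Sequential makespan: sum all processing times
= 22.8 + 11.2 + 12.6 + 10.4
= 57.0 time units


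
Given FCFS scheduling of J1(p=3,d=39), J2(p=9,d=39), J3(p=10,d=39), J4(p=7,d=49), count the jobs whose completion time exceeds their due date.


Completion vs due date:
  J1: C=3, d=39 → on time
  J2: C=12, d=39 → on time
  J3: C=22, d=39 → on time
  J4: C=29, d=49 → on time
Tardy jobs: none
Count = 0


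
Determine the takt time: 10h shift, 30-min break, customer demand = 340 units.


Available = 10×60 - 30 = 570 min
Takt time = 570 / 340
= 1.68 min/unit


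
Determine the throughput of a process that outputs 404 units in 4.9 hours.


Throughput = units / time
= 404 / 4.9
= 82.4 units/hour


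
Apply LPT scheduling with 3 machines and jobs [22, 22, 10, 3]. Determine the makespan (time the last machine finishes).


Jobs (LPT sorted): [22, 22, 10, 3]
Machines: 3
  J=22 → Machine 1 (load: 0+22=22)
  J=22 → Machine 2 (load: 0+22=22)
  J=10 → Machine 3 (load: 0+10=10)
  J=3 → Machine 3 (load: 10+3=13)
Machine loads: [22, 22, 13]
Makespan = max = 22 time units


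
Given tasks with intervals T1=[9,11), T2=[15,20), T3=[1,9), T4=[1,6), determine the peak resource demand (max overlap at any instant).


Check each time point for overlaps:
  t=1: 2 tasks active (T3, T4)
Max concurrent = 2


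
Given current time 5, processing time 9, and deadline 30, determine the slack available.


Slack = due - current_time - processing
= 30 - 5 - 9
= 16


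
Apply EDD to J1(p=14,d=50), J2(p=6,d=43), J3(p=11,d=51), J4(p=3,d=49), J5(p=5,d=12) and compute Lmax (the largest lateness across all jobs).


EDD order: J5 → J2 → J4 → J1 → J3
Completion and lateness:
  J5: C=5, d=12, L=5-12=-7
  J2: C=11, d=43, L=11-43=-32
  J4: C=14, d=49, L=14-49=-35
  J1: C=28, d=50, L=28-50=-22
  J3: C=39, d=51, L=39-51=-12
Lmax = max(-7, -32, -35, -22, -12)
= -7
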